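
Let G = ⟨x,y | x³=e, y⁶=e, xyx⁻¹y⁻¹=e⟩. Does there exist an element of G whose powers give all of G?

|G| = 18, but the maximum element order in G is 6 < 18. No single element generates all of G, so G is not cyclic.

Answer: No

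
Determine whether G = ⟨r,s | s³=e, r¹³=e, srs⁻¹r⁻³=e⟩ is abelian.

r·s = rs but s·r = r³s, so r·s ≠ s·r and G is not abelian.

Answer: No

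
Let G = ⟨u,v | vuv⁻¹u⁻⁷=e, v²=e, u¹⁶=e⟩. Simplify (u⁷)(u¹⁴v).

Compute (u⁷) · (u¹⁴v) by multiplying left to right and reducing via the relations at each step:
  (u⁷) · u¹⁴ = u⁵
  (u⁵) · v = u⁵v

Answer: u⁵v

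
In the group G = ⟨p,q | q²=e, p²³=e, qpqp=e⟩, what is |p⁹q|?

Compute successive powers until reaching e:
  (p⁹q)¹ = p⁹q, (p⁹q)² = e.
The smallest positive k with (p⁹q)ᵏ = e is 2.

Answer: 2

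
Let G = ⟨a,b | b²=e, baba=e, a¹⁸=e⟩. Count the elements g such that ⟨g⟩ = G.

⟨g⟩ = G would require ord(g) = |G| = 36, but the maximum element order in G is 18 < 36. So G is not cyclic and no single element generates it: the count is 0.

Answer: 0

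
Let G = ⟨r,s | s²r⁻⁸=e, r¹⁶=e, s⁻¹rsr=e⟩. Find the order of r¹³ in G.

Compute successive powers until reaching e:
  (r¹³)¹ = r¹³, (r¹³)² = r¹⁰, (r¹³)³ = r⁷, (r¹³)⁴ = r⁴, (r¹³)⁵ = r, (r¹³)⁶ = r¹⁴, (r¹³)⁷ = r¹¹, (r¹³)⁸ = r⁸, (r¹³)⁹ = r⁵, (r¹³)¹⁰ = r², (r¹³)¹¹ = r¹⁵, (r¹³)¹² = r¹², (r¹³)¹³ = r⁹, (r¹³)¹⁴ = r⁶, (r¹³)¹⁵ = r³, (r¹³)¹⁶ = e.
The smallest positive k with (r¹³)ᵏ = e is 16.

Answer: 16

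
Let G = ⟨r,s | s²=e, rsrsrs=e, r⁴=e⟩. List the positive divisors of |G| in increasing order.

|G| = 24 = 2³ · 3. By Lagrange's theorem the order of any subgroup divides 24; the divisors of 24 are 1, 2, 3, 4, 6, 8, 12, 24.

Answer: 1, 2, 3, 4, 6, 8, 12, 24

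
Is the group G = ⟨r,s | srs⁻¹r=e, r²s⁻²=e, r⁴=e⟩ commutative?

r·s = rs but s·r = rs⁻¹, so r·s ≠ s·r and G is not abelian.

Answer: No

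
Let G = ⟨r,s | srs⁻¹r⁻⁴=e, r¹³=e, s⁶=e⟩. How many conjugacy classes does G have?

The conjugacy classes (representative and size) are:
  [e] (size 1), [r⁴] (size 6), [r¹¹] (size 6), [r⁷s] (size 13), [r⁸s²] (size 13), [r¹²s³] (size 13), [r⁵s⁴] (size 13), [r¹¹s⁵] (size 13).
Class equation: 1 + 6 + 6 + 13 + 13 + 13 + 13 + 13 = 78 = |G|. So G has 8 conjugacy classes.

Answer: 8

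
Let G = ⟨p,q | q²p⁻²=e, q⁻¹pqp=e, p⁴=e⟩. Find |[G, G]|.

G' = [G, G] is generated by all commutators. The generator-pair commutators are: [p, q] = p².
The subgroup they normally generate is {e, p²}, of order 2.
Check: |G/G'| = 8/2 = 4 is the order of the abelianisation.

Answer: 2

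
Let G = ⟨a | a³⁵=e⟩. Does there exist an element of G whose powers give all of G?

|G| = 35. The element a has order 35 (its powers give 35 distinct elements), so ⟨a⟩ = G and G is cyclic.

Answer: Yes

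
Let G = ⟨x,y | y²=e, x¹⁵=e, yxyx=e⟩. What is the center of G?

An element z ∈ Z(G) iff z commutes with every generator.
For example e is central: e·x = x = x·e; e·y = y = y·e.
Whereas x ∉ Z(G) since x·y = xy ≠ x¹⁴y = y·x.
Checking each of the 30 elements this way gives Z(G) = {e}, of order 1.

Answer: {e}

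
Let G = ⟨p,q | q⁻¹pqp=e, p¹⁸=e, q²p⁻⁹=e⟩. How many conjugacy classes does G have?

The conjugacy classes (representative and size) are:
  [e] (size 1), [p¹⁷] (size 2), [p¹⁶] (size 2), [p³] (size 2), [p¹⁴] (size 2), [p¹³] (size 2), [p¹²] (size 2), [p¹¹] (size 2), [p¹⁰] (size 2), [p⁹] (size 1), [p⁸q] (size 9), [pq] (size 9).
Class equation: 1 + 2 + 2 + 2 + 2 + 2 + 2 + 2 + 2 + 1 + 9 + 9 = 36 = |G|. So G has 12 conjugacy classes.

Answer: 12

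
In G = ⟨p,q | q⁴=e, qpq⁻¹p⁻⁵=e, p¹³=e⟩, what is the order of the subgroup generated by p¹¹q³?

|⟨p¹¹q³⟩| equals the order of p¹¹q³. Compute successive powers until reaching e:
  (p¹¹q³)¹ = p¹¹q³, (p¹¹q³)² = p⁸q², (p¹¹q³)³ = p¹⁰q, (p¹¹q³)⁴ = e.
The smallest positive k with (p¹¹q³)ᵏ = e is 4, so |⟨p¹¹q³⟩| = 4.

Answer: 4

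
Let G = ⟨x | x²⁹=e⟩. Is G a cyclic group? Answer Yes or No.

|G| = 29. The element x has order 29 (its powers give 29 distinct elements), so ⟨x⟩ = G and G is cyclic.

Answer: Yes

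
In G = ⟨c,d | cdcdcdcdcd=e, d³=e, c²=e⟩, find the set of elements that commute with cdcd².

⟨cdcd²⟩ ⊆ C_G(cdcd²) since powers of cdcd² commute with cdcd²; so |C_G(cdcd²)| ≥ |⟨cdcd²⟩| = 5.
By orbit–stabilizer, |C_G(cdcd²)| = |G| / |conj. class of cdcd²| = 60 / 12 = 5.
The 5 elements commuting with cdcd² are {e, dcd²c, cdcd², dcd²cdcd²c, cdcd²cdcd²}.

Answer: {e, dcd²c, cdcd², dcd²cdcd²c, cdcd²cdcd²}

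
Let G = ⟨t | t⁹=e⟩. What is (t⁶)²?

Compute successive powers of (t⁶), reducing at each step:
  (t⁶)²: (t⁶) · t⁶ = t³

Answer: t³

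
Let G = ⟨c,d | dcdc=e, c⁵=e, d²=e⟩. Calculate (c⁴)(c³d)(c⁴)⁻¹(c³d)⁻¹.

[(c⁴), (c³d)] = (c⁴)·(c³d)·(c⁴)⁻¹·(c³d)⁻¹.
  (c⁴) · (c³d) = c²d
  (c²d) · c = cd
  (cd) · (c³d) = c³

Answer: c³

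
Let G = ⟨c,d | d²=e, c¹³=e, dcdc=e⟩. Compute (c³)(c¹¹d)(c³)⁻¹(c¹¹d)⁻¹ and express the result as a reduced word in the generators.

[(c³), (c¹¹d)] = (c³)·(c¹¹d)·(c³)⁻¹·(c¹¹d)⁻¹.
  (c³) · (c¹¹d) = cd
  (cd) · (c¹⁰) = c⁴d
  (c⁴d) · (c¹¹d) = c⁶

Answer: c⁶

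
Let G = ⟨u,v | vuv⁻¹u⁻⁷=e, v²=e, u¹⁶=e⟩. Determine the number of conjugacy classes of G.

The conjugacy classes (representative and size) are:
  [e] (size 1), [u] (size 2), [u¹⁴] (size 2), [u³] (size 2), [u⁴] (size 2), [u¹⁰] (size 2), [u⁸] (size 1), [u⁹] (size 2), [u¹¹] (size 2), [u¹⁰v] (size 8), [uv] (size 8).
Class equation: 1 + 2 + 2 + 2 + 2 + 2 + 1 + 2 + 2 + 8 + 8 = 32 = |G|. So G has 11 conjugacy classes.

Answer: 11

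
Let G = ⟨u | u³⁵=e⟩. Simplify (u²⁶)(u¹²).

Compute (u²⁶) · (u¹²) by multiplying left to right and reducing via the relations at each step:
  (u²⁶) · u¹² = u³

Answer: u³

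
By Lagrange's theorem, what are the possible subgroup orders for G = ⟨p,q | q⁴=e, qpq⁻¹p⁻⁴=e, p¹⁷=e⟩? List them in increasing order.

|G| = 68 = 2² · 17. By Lagrange's theorem the order of any subgroup divides 68; the divisors of 68 are 1, 2, 4, 17, 34, 68.

Answer: 1, 2, 4, 17, 34, 68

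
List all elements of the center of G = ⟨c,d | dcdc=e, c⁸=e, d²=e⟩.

An element z ∈ Z(G) iff z commutes with every generator.
For example c⁴ is central: (c⁴)·c = c⁵ = c·(c⁴); (c⁴)·d = c⁴d = d·(c⁴).
Whereas c ∉ Z(G) since c·d = cd ≠ c⁷d = d·c.
Checking each of the 16 elements this way gives Z(G) = {e, c⁴}, of order 2.

Answer: {e, c⁴}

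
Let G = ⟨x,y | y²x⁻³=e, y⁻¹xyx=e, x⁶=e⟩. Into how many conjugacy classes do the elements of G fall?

The conjugacy classes (representative and size) are:
  [e] (size 1), [x] (size 2), [x²] (size 2), [x³] (size 1), [xy⁻¹] (size 3), [x²y⁻¹] (size 3).
Class equation: 1 + 2 + 2 + 1 + 3 + 3 = 12 = |G|. So G has 6 conjugacy classes.

Answer: 6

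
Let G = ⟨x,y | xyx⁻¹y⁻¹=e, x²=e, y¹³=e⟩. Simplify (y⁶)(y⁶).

Compute (y⁶) · (y⁶) by multiplying left to right and reducing via the relations at each step:
  (y⁶) · y⁶ = y¹²

Answer: y¹²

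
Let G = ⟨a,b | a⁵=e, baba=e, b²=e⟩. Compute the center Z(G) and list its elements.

An element z ∈ Z(G) iff z commutes with every generator.
For example e is central: e·a = a = a·e; e·b = b = b·e.
Whereas a ∉ Z(G) since a·b = ab ≠ a⁴b = b·a.
Checking each of the 10 elements this way gives Z(G) = {e}, of order 1.

Answer: {e}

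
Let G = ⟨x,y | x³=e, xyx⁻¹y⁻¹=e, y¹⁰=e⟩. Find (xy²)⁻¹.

The order of (xy²) is 15 (smallest k with (xy²)ᵏ = e), so (xy²)⁻¹ = (xy²)¹⁴ = x²y⁸.
Check: (xy²) · (x²y⁸) → (xy²) · x² = y²;   (y²) · y⁸ = e, giving e as required.

Answer: x²y⁸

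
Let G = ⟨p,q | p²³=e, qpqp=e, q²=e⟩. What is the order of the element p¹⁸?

Compute successive powers until reaching e:
  (p¹⁸)¹ = p¹⁸, (p¹⁸)² = p¹³, (p¹⁸)³ = p⁸, (p¹⁸)⁴ = p³, (p¹⁸)⁵ = p²¹, (p¹⁸)⁶ = p¹⁶, (p¹⁸)⁷ = p¹¹, (p¹⁸)⁸ = p⁶, (p¹⁸)⁹ = p, (p¹⁸)¹⁰ = p¹⁹, (p¹⁸)¹¹ = p¹⁴, (p¹⁸)¹² = p⁹, (p¹⁸)¹³ = p⁴, (p¹⁸)¹⁴ = p²², (p¹⁸)¹⁵ = p¹⁷, (p¹⁸)¹⁶ = p¹², (p¹⁸)¹⁷ = p⁷, (p¹⁸)¹⁸ = p², (p¹⁸)¹⁹ = p²⁰, (p¹⁸)²⁰ = p¹⁵, (p¹⁸)²¹ = p¹⁰, (p¹⁸)²² = p⁵, (p¹⁸)²³ = e.
The smallest positive k with (p¹⁸)ᵏ = e is 23.

Answer: 23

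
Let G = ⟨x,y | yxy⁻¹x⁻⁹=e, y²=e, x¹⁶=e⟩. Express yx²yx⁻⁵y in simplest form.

Multiply left to right, reducing at each step:
  y · x² = x²y
  (x²y) · y = x²
  (x²) · x⁻⁵ = x¹³
  (x¹³) · y = x¹³y

Answer: x¹³y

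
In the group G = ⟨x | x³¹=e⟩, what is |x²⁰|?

Compute successive powers until reaching e:
  (x²⁰)¹ = x²⁰, (x²⁰)² = x⁹, (x²⁰)³ = x²⁹, (x²⁰)⁴ = x¹⁸, (x²⁰)⁵ = x⁷, (x²⁰)⁶ = x²⁷, (x²⁰)⁷ = x¹⁶, (x²⁰)⁸ = x⁵, (x²⁰)⁹ = x²⁵, (x²⁰)¹⁰ = x¹⁴, (x²⁰)¹¹ = x³, (x²⁰)¹² = x²³, (x²⁰)¹³ = x¹², (x²⁰)¹⁴ = x, (x²⁰)¹⁵ = x²¹, (x²⁰)¹⁶ = x¹⁰, (x²⁰)¹⁷ = x³⁰, (x²⁰)¹⁸ = x¹⁹, (x²⁰)¹⁹ = x⁸, (x²⁰)²⁰ = x²⁸, (x²⁰)²¹ = x¹⁷, (x²⁰)²² = x⁶, (x²⁰)²³ = x²⁶, (x²⁰)²⁴ = x¹⁵, (x²⁰)²⁵ = x⁴, (x²⁰)²⁶ = x²⁴, (x²⁰)²⁷ = x¹³, (x²⁰)²⁸ = x², (x²⁰)²⁹ = x²², (x²⁰)³⁰ = x¹¹, (x²⁰)³¹ = e.
The smallest positive k with (x²⁰)ᵏ = e is 31.

Answer: 31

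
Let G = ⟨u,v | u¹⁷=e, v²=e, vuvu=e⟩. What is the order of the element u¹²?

Compute successive powers until reaching e:
  (u¹²)¹ = u¹², (u¹²)² = u⁷, (u¹²)³ = u², (u¹²)⁴ = u¹⁴, (u¹²)⁵ = u⁹, (u¹²)⁶ = u⁴, (u¹²)⁷ = u¹⁶, (u¹²)⁸ = u¹¹, (u¹²)⁹ = u⁶, (u¹²)¹⁰ = u, (u¹²)¹¹ = u¹³, (u¹²)¹² = u⁸, (u¹²)¹³ = u³, (u¹²)¹⁴ = u¹⁵, (u¹²)¹⁵ = u¹⁰, (u¹²)¹⁶ = u⁵, (u¹²)¹⁷ = e.
The smallest positive k with (u¹²)ᵏ = e is 17.

Answer: 17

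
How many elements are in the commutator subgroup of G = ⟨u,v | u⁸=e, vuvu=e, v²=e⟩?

G' = [G, G] is generated by all commutators. The generator-pair commutators are: [u, v] = u².
The subgroup they normally generate is {e, u², u⁴, u⁶}, of order 4.
Check: |G/G'| = 16/4 = 4 is the order of the abelianisation.

Answer: 4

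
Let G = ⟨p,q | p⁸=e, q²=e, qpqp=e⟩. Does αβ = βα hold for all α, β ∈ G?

p·q = pq but q·p = p⁷q, so p·q ≠ q·p and G is not abelian.

Answer: No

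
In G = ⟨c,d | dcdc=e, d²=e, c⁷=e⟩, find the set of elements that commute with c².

⟨c²⟩ ⊆ C_G(c²) since powers of c² commute with c²; so |C_G(c²)| ≥ |⟨c²⟩| = 7.
By orbit–stabilizer, |C_G(c²)| = |G| / |conj. class of c²| = 14 / 2 = 7.
The 7 elements commuting with c² are {e, c, c², c³, c⁴, c⁵, c⁶}.

Answer: {e, c, c², c³, c⁴, c⁵, c⁶}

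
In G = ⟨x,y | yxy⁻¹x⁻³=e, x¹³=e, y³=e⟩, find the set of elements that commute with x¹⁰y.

⟨x¹⁰y⟩ ⊆ C_G(x¹⁰y) since powers of x¹⁰y commute with x¹⁰y; so |C_G(x¹⁰y)| ≥ |⟨x¹⁰y⟩| = 3.
By orbit–stabilizer, |C_G(x¹⁰y)| = |G| / |conj. class of x¹⁰y| = 39 / 13 = 3.
The 3 elements commuting with x¹⁰y are {e, xy², x¹⁰y}.

Answer: {e, xy², x¹⁰y}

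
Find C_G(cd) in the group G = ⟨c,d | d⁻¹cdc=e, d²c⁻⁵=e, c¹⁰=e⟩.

⟨cd⟩ ⊆ C_G(cd) since powers of cd commute with cd; so |C_G(cd)| ≥ |⟨cd⟩| = 4.
By orbit–stabilizer, |C_G(cd)| = |G| / |conj. class of cd| = 20 / 5 = 4.
The 4 elements commuting with cd are {e, c⁵, cd, cd⁻¹}.

Answer: {e, c⁵, cd, cd⁻¹}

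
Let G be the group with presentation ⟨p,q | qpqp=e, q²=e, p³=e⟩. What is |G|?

Enumerate words in the generators, reducing via the relations: the distinct elements are
  {e, p, q, pq, p², p²q}.
No further products give new elements, so |G| = 6.

Answer: 6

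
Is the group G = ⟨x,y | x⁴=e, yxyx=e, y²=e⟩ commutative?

x·y = xy but y·x = x³y, so x·y ≠ y·x and G is not abelian.

Answer: No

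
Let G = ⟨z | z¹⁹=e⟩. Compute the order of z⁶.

Compute successive powers until reaching e:
  (z⁶)¹ = z⁶, (z⁶)² = z¹², (z⁶)³ = z¹⁸, (z⁶)⁴ = z⁵, (z⁶)⁵ = z¹¹, (z⁶)⁶ = z¹⁷, (z⁶)⁷ = z⁴, (z⁶)⁸ = z¹⁰, (z⁶)⁹ = z¹⁶, (z⁶)¹⁰ = z³, (z⁶)¹¹ = z⁹, (z⁶)¹² = z¹⁵, (z⁶)¹³ = z², (z⁶)¹⁴ = z⁸, (z⁶)¹⁵ = z¹⁴, (z⁶)¹⁶ = z, (z⁶)¹⁷ = z⁷, (z⁶)¹⁸ = z¹³, (z⁶)¹⁹ = e.
The smallest positive k with (z⁶)ᵏ = e is 19.

Answer: 19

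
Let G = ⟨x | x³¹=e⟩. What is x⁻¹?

The order of x is 31 (smallest k with xᵏ = e), so x⁻¹ = x³⁰ = x³⁰.
Check: x · (x³⁰) → x · x³⁰ = e, giving e as required.

Answer: x³⁰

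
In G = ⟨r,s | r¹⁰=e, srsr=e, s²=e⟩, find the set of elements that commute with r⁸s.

⟨r⁸s⟩ ⊆ C_G(r⁸s) since powers of r⁸s commute with r⁸s; so |C_G(r⁸s)| ≥ |⟨r⁸s⟩| = 2.
By orbit–stabilizer, |C_G(r⁸s)| = |G| / |conj. class of r⁸s| = 20 / 5 = 4.
The 4 elements commuting with r⁸s are {e, r⁵, r³s, r⁸s}.

Answer: {e, r⁵, r³s, r⁸s}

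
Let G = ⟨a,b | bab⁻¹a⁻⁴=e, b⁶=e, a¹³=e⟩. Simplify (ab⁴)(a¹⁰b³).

Compute (ab⁴) · (a¹⁰b³) by multiplying left to right and reducing via the relations at each step:
  (ab⁴) · a¹⁰ = b⁴
  (b⁴) · b³ = b

Answer: b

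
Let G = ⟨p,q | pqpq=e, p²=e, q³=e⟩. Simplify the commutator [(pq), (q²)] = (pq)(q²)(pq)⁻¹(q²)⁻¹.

[(pq), (q²)] = (pq)·(q²)·(pq)⁻¹·(q²)⁻¹.
  (pq) · (q²) = p
  p · (pq) = q
  q · q = q²

Answer: q²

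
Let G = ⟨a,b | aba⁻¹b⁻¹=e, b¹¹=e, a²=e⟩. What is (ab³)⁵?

Compute successive powers of (ab³), reducing at each step:
  (ab³)²: (ab³) · a = b³;   (b³) · b³ = b⁶
  (ab³)³: (b⁶) · a = ab⁶;   (ab⁶) · b³ = ab⁹
  (ab³)⁴: (ab⁹) · a = b⁹;   (b⁹) · b³ = b
  (ab³)⁵: b · a = ab;   (ab) · b³ = ab⁴

Answer: ab⁴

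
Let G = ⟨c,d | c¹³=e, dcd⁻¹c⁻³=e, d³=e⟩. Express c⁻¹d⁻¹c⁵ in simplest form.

Multiply left to right, reducing at each step:
  (c¹²) · d⁻¹ = c¹²d²
  (c¹²d²) · c⁵ = c⁵d²

Answer: c⁵d²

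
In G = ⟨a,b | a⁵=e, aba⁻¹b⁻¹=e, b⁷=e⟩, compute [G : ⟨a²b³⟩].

First find ord(a²b³) by computing successive powers:
  (a²b³)¹ = a²b³, (a²b³)² = a⁴b⁶, (a²b³)³ = ab², (a²b³)⁴ = a³b⁵, (a²b³)⁵ = b, (a²b³)⁶ = a²b⁴, (a²b³)⁷ = a⁴, (a²b³)⁸ = ab³, (a²b³)⁹ = a³b⁶, (a²b³)¹⁰ = b², (a²b³)¹¹ = a²b⁵, (a²b³)¹² = a⁴b, (a²b³)¹³ = ab⁴, (a²b³)¹⁴ = a³, (a²b³)¹⁵ = b³, (a²b³)¹⁶ = a²b⁶, (a²b³)¹⁷ = a⁴b², (a²b³)¹⁸ = ab⁵, (a²b³)¹⁹ = a³b, (a²b³)²⁰ = b⁴, (a²b³)²¹ = a², (a²b³)²² = a⁴b³, (a²b³)²³ = ab⁶, (a²b³)²⁴ = a³b², (a²b³)²⁵ = b⁵, (a²b³)²⁶ = a²b, (a²b³)²⁷ = a⁴b⁴, (a²b³)²⁸ = a, (a²b³)²⁹ = a³b³, (a²b³)³⁰ = b⁶, (a²b³)³¹ = a²b², (a²b³)³² = a⁴b⁵, (a²b³)³³ = ab, (a²b³)³⁴ = a³b⁴, (a²b³)³⁵ = e.
So |⟨a²b³⟩| = ord(a²b³) = 35. With |G| = 35, by Lagrange [G : ⟨a²b³⟩] = 35/35 = 1.

Answer: 1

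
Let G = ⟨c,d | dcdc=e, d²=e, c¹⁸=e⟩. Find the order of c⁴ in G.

Compute successive powers until reaching e:
  (c⁴)¹ = c⁴, (c⁴)² = c⁸, (c⁴)³ = c¹², (c⁴)⁴ = c¹⁶, (c⁴)⁵ = c², (c⁴)⁶ = c⁶, (c⁴)⁷ = c¹⁰, (c⁴)⁸ = c¹⁴, (c⁴)⁹ = e.
The smallest positive k with (c⁴)ᵏ = e is 9.

Answer: 9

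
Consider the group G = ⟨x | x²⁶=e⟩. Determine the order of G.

G is generated by a single element, so G is cyclic. The relator gives x²⁶ = e and no smaller power is forced to be e, so the 26 powers {e, x, x², x³, x⁴, x⁵, x⁶, x⁷, x⁸, x⁹, x²², x²³, x²¹, x²⁰, x²⁴, x²⁵, x¹², x¹³, x¹¹, x¹⁰, x¹⁴, x¹⁵, x¹⁶, x¹⁷, x¹⁸, x¹⁹} are distinct. Hence |G| = 26.

Answer: 26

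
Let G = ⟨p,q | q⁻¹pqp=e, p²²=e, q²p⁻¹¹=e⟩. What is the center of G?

An element z ∈ Z(G) iff z commutes with every generator.
For example p¹¹ is central: (p¹¹)·p = p¹² = p·(p¹¹); (p¹¹)·q = q⁻¹ = q·(p¹¹).
Whereas p ∉ Z(G) since p·q = pq ≠ p¹⁰q⁻¹ = q·p.
Checking each of the 44 elements this way gives Z(G) = {e, p¹¹}, of order 2.

Answer: {e, p¹¹}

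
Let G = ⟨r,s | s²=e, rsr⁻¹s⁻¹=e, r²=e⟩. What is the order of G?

Enumerate words in the generators, reducing via the relations: the distinct elements are
  {e, r, s, rs}.
No further products give new elements, so |G| = 4.

Answer: 4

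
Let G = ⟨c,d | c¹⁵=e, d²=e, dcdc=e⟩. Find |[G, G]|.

G' = [G, G] is generated by all commutators. The generator-pair commutators are: [c, d] = c².
The subgroup they normally generate is {e, c, c², c³, c⁴, c⁵, c⁶, c⁷, c⁸, c⁹, c¹⁰, c¹¹, c¹², c¹³, c¹⁴}, of order 15.
Check: |G/G'| = 30/15 = 2 is the order of the abelianisation.

Answer: 15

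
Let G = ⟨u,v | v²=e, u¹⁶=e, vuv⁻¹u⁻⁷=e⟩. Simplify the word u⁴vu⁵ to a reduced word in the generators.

Multiply left to right, reducing at each step:
  (u⁴) · v = u⁴v
  (u⁴v) · u⁵ = u⁷v

Answer: u⁷v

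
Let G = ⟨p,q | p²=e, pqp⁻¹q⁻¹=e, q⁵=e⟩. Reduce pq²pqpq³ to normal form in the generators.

Multiply left to right, reducing at each step:
  p · q² = pq²
  (pq²) · p = q²
  (q²) · q = q³
  (q³) · p = pq³
  (pq³) · q³ = pq

Answer: pq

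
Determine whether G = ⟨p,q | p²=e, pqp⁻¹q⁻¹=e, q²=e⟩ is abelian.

Each pair of generators commutes: p·q = pq = q·p. Since the generators pairwise commute, every element of G commutes with every other, so G is abelian.

Answer: Yes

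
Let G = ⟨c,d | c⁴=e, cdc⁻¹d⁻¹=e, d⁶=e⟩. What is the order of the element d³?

Compute successive powers until reaching e:
  (d³)¹ = d³, (d³)² = e.
The smallest positive k with (d³)ᵏ = e is 2.

Answer: 2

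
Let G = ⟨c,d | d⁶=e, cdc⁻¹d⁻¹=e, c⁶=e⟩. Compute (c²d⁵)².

Compute successive powers of (c²d⁵), reducing at each step:
  (c²d⁵)²: (c²d⁵) · c² = c⁴d⁵;   (c⁴d⁵) · d⁵ = c⁴d⁴

Answer: c⁴d⁴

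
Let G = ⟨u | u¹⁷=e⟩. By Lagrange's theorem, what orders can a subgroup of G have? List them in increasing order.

|G| = 17 = 17. By Lagrange's theorem the order of any subgroup divides 17; the divisors of 17 are 1, 17.

Answer: 1, 17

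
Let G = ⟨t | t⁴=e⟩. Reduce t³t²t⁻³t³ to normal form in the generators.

Multiply left to right, reducing at each step:
  (t³) · t² = t
  t · t⁻³ = t²
  (t²) · t³ = t

Answer: t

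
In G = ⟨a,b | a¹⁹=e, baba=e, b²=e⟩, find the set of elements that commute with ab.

⟨ab⟩ ⊆ C_G(ab) since powers of ab commute with ab; so |C_G(ab)| ≥ |⟨ab⟩| = 2.
By orbit–stabilizer, |C_G(ab)| = |G| / |conj. class of ab| = 38 / 19 = 2.
The 2 elements commuting with ab are {e, ab}.

Answer: {e, ab}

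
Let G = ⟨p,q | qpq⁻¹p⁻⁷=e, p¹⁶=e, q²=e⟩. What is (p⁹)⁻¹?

The order of (p⁹) is 16 (smallest k with (p⁹)ᵏ = e), so (p⁹)⁻¹ = (p⁹)¹⁵ = p⁷.
Check: (p⁹) · (p⁷) → (p⁹) · p⁷ = e, giving e as required.

Answer: p⁷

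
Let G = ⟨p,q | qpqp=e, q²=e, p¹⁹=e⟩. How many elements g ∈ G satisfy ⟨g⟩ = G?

⟨g⟩ = G would require ord(g) = |G| = 38, but the maximum element order in G is 19 < 38. So G is not cyclic and no single element generates it: the count is 0.

Answer: 0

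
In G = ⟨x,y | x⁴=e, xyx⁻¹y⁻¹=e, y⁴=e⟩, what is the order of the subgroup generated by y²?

|⟨y²⟩| equals the order of y². Compute successive powers until reaching e:
  (y²)¹ = y², (y²)² = e.
The smallest positive k with (y²)ᵏ = e is 2, so |⟨y²⟩| = 2.

Answer: 2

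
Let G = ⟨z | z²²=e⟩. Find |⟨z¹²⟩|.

|⟨z¹²⟩| equals the order of z¹². Compute successive powers until reaching e:
  (z¹²)¹ = z¹², (z¹²)² = z², (z¹²)³ = z¹⁴, (z¹²)⁴ = z⁴, (z¹²)⁵ = z¹⁶, (z¹²)⁶ = z⁶, (z¹²)⁷ = z¹⁸, (z¹²)⁸ = z⁸, (z¹²)⁹ = z²⁰, (z¹²)¹⁰ = z¹⁰, (z¹²)¹¹ = e.
The smallest positive k with (z¹²)ᵏ = e is 11, so |⟨z¹²⟩| = 11.

Answer: 11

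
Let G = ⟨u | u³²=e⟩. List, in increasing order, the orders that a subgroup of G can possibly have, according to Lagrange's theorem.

|G| = 32 = 2⁵. By Lagrange's theorem the order of any subgroup divides 32; the divisors of 32 are 1, 2, 4, 8, 16, 32.

Answer: 1, 2, 4, 8, 16, 32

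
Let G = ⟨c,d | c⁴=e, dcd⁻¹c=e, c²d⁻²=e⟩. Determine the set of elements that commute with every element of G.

An element z ∈ Z(G) iff z commutes with every generator.
For example c² is central: (c²)·c = c³ = c·(c²); (c²)·d = d⁻¹ = d·(c²).
Whereas c ∉ Z(G) since c·d = cd ≠ cd⁻¹ = d·c.
Checking each of the 8 elements this way gives Z(G) = {e, c²}, of order 2.

Answer: {e, c²}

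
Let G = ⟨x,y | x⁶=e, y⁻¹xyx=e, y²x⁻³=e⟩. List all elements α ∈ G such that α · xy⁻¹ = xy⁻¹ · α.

⟨xy⁻¹⟩ ⊆ C_G(xy⁻¹) since powers of xy⁻¹ commute with xy⁻¹; so |C_G(xy⁻¹)| ≥ |⟨xy⁻¹⟩| = 4.
By orbit–stabilizer, |C_G(xy⁻¹)| = |G| / |conj. class of xy⁻¹| = 12 / 3 = 4.
The 4 elements commuting with xy⁻¹ are {e, x³, xy, xy⁻¹}.

Answer: {e, x³, xy, xy⁻¹}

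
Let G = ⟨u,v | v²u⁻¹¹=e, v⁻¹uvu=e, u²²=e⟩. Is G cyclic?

Every cyclic group is abelian. But u·v = uv while v·u = u¹⁰v⁻¹, so u·v ≠ v·u and G is not abelian. Hence G is not cyclic.

Answer: No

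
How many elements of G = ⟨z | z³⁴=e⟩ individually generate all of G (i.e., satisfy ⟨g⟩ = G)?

G is cyclic of order 34. An element generates G iff its order is 34, and a cyclic group of order 34 has exactly φ(34) = 16 such elements.

Answer: 16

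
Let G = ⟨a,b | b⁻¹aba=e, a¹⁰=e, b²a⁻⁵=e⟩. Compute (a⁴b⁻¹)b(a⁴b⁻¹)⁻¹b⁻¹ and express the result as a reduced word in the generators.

[(a⁴b⁻¹), b] = (a⁴b⁻¹)·b·(a⁴b⁻¹)⁻¹·b⁻¹.
  (a⁴b⁻¹) · b = a⁴
  (a⁴) · (a⁴b) = a³b⁻¹
  (a³b⁻¹) · (b⁻¹) = a⁸

Answer: a⁸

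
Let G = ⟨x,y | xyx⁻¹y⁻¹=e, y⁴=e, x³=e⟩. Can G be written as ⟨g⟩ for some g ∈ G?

|G| = 12. The element xy has order 12 (its powers give 12 distinct elements), so ⟨xy⟩ = G and G is cyclic.

Answer: Yes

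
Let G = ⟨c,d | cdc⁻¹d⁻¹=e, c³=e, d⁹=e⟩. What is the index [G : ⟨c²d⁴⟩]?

First find ord(c²d⁴) by computing successive powers:
  (c²d⁴)¹ = c²d⁴, (c²d⁴)² = cd⁸, (c²d⁴)³ = d³, (c²d⁴)⁴ = c²d⁷, (c²d⁴)⁵ = cd², (c²d⁴)⁶ = d⁶, (c²d⁴)⁷ = c²d, (c²d⁴)⁸ = cd⁵, (c²d⁴)⁹ = e.
So |⟨c²d⁴⟩| = ord(c²d⁴) = 9. With |G| = 27, by Lagrange [G : ⟨c²d⁴⟩] = 27/9 = 3.

Answer: 3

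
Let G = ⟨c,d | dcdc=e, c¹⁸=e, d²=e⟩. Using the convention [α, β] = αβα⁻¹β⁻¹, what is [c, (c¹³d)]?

[c, (c¹³d)] = c·(c¹³d)·c⁻¹·(c¹³d)⁻¹.
  c · (c¹³d) = c¹⁴d
  (c¹⁴d) · (c¹⁷) = c¹⁵d
  (c¹⁵d) · (c¹³d) = c²

Answer: c²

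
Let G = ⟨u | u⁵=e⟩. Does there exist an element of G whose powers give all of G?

|G| = 5. The element u has order 5 (its powers give 5 distinct elements), so ⟨u⟩ = G and G is cyclic.

Answer: Yes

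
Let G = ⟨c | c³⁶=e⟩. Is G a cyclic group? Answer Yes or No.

|G| = 36. The element c has order 36 (its powers give 36 distinct elements), so ⟨c⟩ = G and G is cyclic.

Answer: Yes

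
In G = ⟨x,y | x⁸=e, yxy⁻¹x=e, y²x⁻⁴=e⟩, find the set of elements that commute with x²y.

⟨x²y⟩ ⊆ C_G(x²y) since powers of x²y commute with x²y; so |C_G(x²y)| ≥ |⟨x²y⟩| = 4.
By orbit–stabilizer, |C_G(x²y)| = |G| / |conj. class of x²y| = 16 / 4 = 4.
The 4 elements commuting with x²y are {e, x⁴, x²y, x²y⁻¹}.

Answer: {e, x⁴, x²y, x²y⁻¹}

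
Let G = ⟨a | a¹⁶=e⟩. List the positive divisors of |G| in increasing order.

|G| = 16 = 2⁴. By Lagrange's theorem the order of any subgroup divides 16; the divisors of 16 are 1, 2, 4, 8, 16.

Answer: 1, 2, 4, 8, 16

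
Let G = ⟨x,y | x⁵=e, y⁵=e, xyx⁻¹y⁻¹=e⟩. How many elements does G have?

Enumerate words in the generators, reducing via the relations: the distinct elements are
  {e, x, y, xy, x², x³, x⁴, y², y³, y⁴, xy², xy³, xy⁴, x²y, x³y, x⁴y, x²y², x²y³, x²y⁴, x³y², x³y³, x³y⁴, x⁴y², x⁴y³, x⁴y⁴}.
No further products give new elements, so |G| = 25.

Answer: 25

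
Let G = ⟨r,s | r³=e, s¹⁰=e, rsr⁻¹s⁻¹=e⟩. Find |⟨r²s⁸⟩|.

|⟨r²s⁸⟩| equals the order of r²s⁸. Compute successive powers until reaching e:
  (r²s⁸)¹ = r²s⁸, (r²s⁸)² = rs⁶, (r²s⁸)³ = s⁴, (r²s⁸)⁴ = r²s², (r²s⁸)⁵ = r, (r²s⁸)⁶ = s⁸, (r²s⁸)⁷ = r²s⁶, (r²s⁸)⁸ = rs⁴, (r²s⁸)⁹ = s², (r²s⁸)¹⁰ = r², (r²s⁸)¹¹ = rs⁸, (r²s⁸)¹² = s⁶, (r²s⁸)¹³ = r²s⁴, (r²s⁸)¹⁴ = rs², (r²s⁸)¹⁵ = e.
The smallest positive k with (r²s⁸)ᵏ = e is 15, so |⟨r²s⁸⟩| = 15.

Answer: 15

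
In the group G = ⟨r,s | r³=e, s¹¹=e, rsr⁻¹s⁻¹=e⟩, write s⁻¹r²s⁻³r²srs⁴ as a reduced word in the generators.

Multiply left to right, reducing at each step:
  (s¹⁰) · r² = r²s¹⁰
  (r²s¹⁰) · s⁻³ = r²s⁷
  (r²s⁷) · r² = rs⁷
  (rs⁷) · s = rs⁸
  (rs⁸) · r = r²s⁸
  (r²s⁸) · s⁴ = r²s

Answer: r²s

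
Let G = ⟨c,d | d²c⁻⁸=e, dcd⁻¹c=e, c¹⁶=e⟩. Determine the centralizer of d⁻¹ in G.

⟨d⁻¹⟩ ⊆ C_G(d⁻¹) since powers of d⁻¹ commute with d⁻¹; so |C_G(d⁻¹)| ≥ |⟨d⁻¹⟩| = 4.
By orbit–stabilizer, |C_G(d⁻¹)| = |G| / |conj. class of d⁻¹| = 32 / 8 = 4.
The 4 elements commuting with d⁻¹ are {e, c⁸, d, d⁻¹}.

Answer: {e, c⁸, d, d⁻¹}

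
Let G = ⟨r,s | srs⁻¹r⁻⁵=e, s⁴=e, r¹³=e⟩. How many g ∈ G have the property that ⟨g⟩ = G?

⟨g⟩ = G would require ord(g) = |G| = 52, but the maximum element order in G is 13 < 52. So G is not cyclic and no single element generates it: the count is 0.

Answer: 0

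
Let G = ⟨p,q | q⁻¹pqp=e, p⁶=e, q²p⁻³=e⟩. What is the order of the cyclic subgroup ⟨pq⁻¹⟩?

|⟨pq⁻¹⟩| equals the order of pq⁻¹. Compute successive powers until reaching e:
  (pq⁻¹)¹ = pq⁻¹, (pq⁻¹)² = p³, (pq⁻¹)³ = pq, (pq⁻¹)⁴ = e.
The smallest positive k with (pq⁻¹)ᵏ = e is 4, so |⟨pq⁻¹⟩| = 4.

Answer: 4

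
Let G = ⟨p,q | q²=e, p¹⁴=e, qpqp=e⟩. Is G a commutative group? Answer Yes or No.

p·q = pq but q·p = p¹³q, so p·q ≠ q·p and G is not abelian.

Answer: No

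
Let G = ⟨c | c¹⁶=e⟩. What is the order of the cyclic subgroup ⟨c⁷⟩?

|⟨c⁷⟩| equals the order of c⁷. Compute successive powers until reaching e:
  (c⁷)¹ = c⁷, (c⁷)² = c¹⁴, (c⁷)³ = c⁵, (c⁷)⁴ = c¹², (c⁷)⁵ = c³, (c⁷)⁶ = c¹⁰, (c⁷)⁷ = c, (c⁷)⁸ = c⁸, (c⁷)⁹ = c¹⁵, (c⁷)¹⁰ = c⁶, (c⁷)¹¹ = c¹³, (c⁷)¹² = c⁴, (c⁷)¹³ = c¹¹, (c⁷)¹⁴ = c², (c⁷)¹⁵ = c⁹, (c⁷)¹⁶ = e.
The smallest positive k with (c⁷)ᵏ = e is 16, so |⟨c⁷⟩| = 16.

Answer: 16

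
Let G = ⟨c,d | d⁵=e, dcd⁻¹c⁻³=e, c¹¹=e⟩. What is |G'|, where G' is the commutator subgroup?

G' = [G, G] is generated by all commutators. The generator-pair commutators are: [c, d] = c⁹.
The subgroup they normally generate is {e, c, c², c³, c⁴, c⁵, c⁶, c⁷, c⁸, c⁹, c¹⁰}, of order 11.
Check: |G/G'| = 55/11 = 5 is the order of the abelianisation.

Answer: 11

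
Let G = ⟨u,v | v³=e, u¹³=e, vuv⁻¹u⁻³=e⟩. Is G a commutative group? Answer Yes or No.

u·v = uv but v·u = u³v, so u·v ≠ v·u and G is not abelian.

Answer: No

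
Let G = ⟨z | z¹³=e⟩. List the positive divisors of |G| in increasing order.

|G| = 13 = 13. By Lagrange's theorem the order of any subgroup divides 13; the divisors of 13 are 1, 13.

Answer: 1, 13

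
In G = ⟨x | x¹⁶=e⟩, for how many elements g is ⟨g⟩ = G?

G is cyclic of order 16. An element generates G iff its order is 16, and a cyclic group of order 16 has exactly φ(16) = 8 such elements.

Answer: 8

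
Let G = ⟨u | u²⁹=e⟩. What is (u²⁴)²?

Compute successive powers of (u²⁴), reducing at each step:
  (u²⁴)²: (u²⁴) · u²⁴ = u¹⁹

Answer: u¹⁹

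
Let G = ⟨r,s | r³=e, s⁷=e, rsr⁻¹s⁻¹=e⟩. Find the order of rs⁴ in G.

Compute successive powers until reaching e:
  (rs⁴)¹ = rs⁴, (rs⁴)² = r²s, (rs⁴)³ = s⁵, (rs⁴)⁴ = rs², (rs⁴)⁵ = r²s⁶, (rs⁴)⁶ = s³, (rs⁴)⁷ = r, (rs⁴)⁸ = r²s⁴, (rs⁴)⁹ = s, (rs⁴)¹⁰ = rs⁵, (rs⁴)¹¹ = r²s², (rs⁴)¹² = s⁶, (rs⁴)¹³ = rs³, (rs⁴)¹⁴ = r², (rs⁴)¹⁵ = s⁴, (rs⁴)¹⁶ = rs, (rs⁴)¹⁷ = r²s⁵, (rs⁴)¹⁸ = s², (rs⁴)¹⁹ = rs⁶, (rs⁴)²⁰ = r²s³, (rs⁴)²¹ = e.
The smallest positive k with (rs⁴)ᵏ = e is 21.

Answer: 21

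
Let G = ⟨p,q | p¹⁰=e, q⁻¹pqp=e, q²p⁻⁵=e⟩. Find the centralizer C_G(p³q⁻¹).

⟨p³q⁻¹⟩ ⊆ C_G(p³q⁻¹) since powers of p³q⁻¹ commute with p³q⁻¹; so |C_G(p³q⁻¹)| ≥ |⟨p³q⁻¹⟩| = 4.
By orbit–stabilizer, |C_G(p³q⁻¹)| = |G| / |conj. class of p³q⁻¹| = 20 / 5 = 4.
The 4 elements commuting with p³q⁻¹ are {e, p⁵, p³q, p³q⁻¹}.

Answer: {e, p⁵, p³q, p³q⁻¹}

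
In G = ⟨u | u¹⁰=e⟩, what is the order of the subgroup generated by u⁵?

|⟨u⁵⟩| equals the order of u⁵. Compute successive powers until reaching e:
  (u⁵)¹ = u⁵, (u⁵)² = e.
The smallest positive k with (u⁵)ᵏ = e is 2, so |⟨u⁵⟩| = 2.

Answer: 2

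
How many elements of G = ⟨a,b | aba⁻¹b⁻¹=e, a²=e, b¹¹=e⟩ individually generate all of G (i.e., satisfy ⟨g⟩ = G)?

G is cyclic of order 22. An element generates G iff its order is 22, and a cyclic group of order 22 has exactly φ(22) = 10 such elements.

Answer: 10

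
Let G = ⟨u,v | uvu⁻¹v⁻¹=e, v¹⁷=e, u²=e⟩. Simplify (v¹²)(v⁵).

Compute (v¹²) · (v⁵) by multiplying left to right and reducing via the relations at each step:
  (v¹²) · v⁵ = e

Answer: e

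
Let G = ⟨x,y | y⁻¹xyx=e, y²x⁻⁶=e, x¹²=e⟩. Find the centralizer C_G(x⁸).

⟨x⁸⟩ ⊆ C_G(x⁸) since powers of x⁸ commute with x⁸; so |C_G(x⁸)| ≥ |⟨x⁸⟩| = 3.
By orbit–stabilizer, |C_G(x⁸)| = |G| / |conj. class of x⁸| = 24 / 2 = 12.
The 12 elements commuting with x⁸ are {e, x, x², x³, x⁴, x⁵, x⁶, x⁷, x⁸, x⁹, x¹⁰, x¹¹}.

Answer: {e, x, x², x³, x⁴, x⁵, x⁶, x⁷, x⁸, x⁹, x¹⁰, x¹¹}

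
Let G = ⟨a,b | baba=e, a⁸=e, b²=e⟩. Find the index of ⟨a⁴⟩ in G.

First find ord(a⁴) by computing successive powers:
  (a⁴)¹ = a⁴, (a⁴)² = e.
So |⟨a⁴⟩| = ord(a⁴) = 2. With |G| = 16, by Lagrange [G : ⟨a⁴⟩] = 16/2 = 8.

Answer: 8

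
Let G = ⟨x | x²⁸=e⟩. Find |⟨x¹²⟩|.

|⟨x¹²⟩| equals the order of x¹². Compute successive powers until reaching e:
  (x¹²)¹ = x¹², (x¹²)² = x²⁴, (x¹²)³ = x⁸, (x¹²)⁴ = x²⁰, (x¹²)⁵ = x⁴, (x¹²)⁶ = x¹⁶, (x¹²)⁷ = e.
The smallest positive k with (x¹²)ᵏ = e is 7, so |⟨x¹²⟩| = 7.

Answer: 7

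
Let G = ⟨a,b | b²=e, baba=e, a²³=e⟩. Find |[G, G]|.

G' = [G, G] is generated by all commutators. The generator-pair commutators are: [a, b] = a².
The subgroup they normally generate is {e, a, a², a³, a⁴, a⁵, a⁶, a⁷, a⁸, a⁹, a¹⁰, a¹¹, a¹², a¹³, a¹⁴, a¹⁵, a¹⁶, a¹⁷, a¹⁸, a¹⁹, a²⁰, a²¹, a²²}, of order 23.
Check: |G/G'| = 46/23 = 2 is the order of the abelianisation.

Answer: 23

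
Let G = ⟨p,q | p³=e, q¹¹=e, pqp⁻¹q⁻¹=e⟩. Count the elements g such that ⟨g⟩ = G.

G is cyclic of order 33. An element generates G iff its order is 33, and a cyclic group of order 33 has exactly φ(33) = 20 such elements.

Answer: 20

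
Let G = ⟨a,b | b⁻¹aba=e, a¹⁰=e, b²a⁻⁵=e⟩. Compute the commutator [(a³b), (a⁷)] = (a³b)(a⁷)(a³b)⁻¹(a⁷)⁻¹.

[(a³b), (a⁷)] = (a³b)·(a⁷)·(a³b)⁻¹·(a⁷)⁻¹.
  (a³b) · (a⁷) = ab⁻¹
  (ab⁻¹) · (a³b⁻¹) = a³
  (a³) · (a³) = a⁶

Answer: a⁶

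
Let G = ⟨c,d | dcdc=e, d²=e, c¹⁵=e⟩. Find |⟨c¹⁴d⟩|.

|⟨c¹⁴d⟩| equals the order of c¹⁴d. Compute successive powers until reaching e:
  (c¹⁴d)¹ = c¹⁴d, (c¹⁴d)² = e.
The smallest positive k with (c¹⁴d)ᵏ = e is 2, so |⟨c¹⁴d⟩| = 2.

Answer: 2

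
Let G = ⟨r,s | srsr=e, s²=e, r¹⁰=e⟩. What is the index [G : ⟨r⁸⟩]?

First find ord(r⁸) by computing successive powers:
  (r⁸)¹ = r⁸, (r⁸)² = r⁶, (r⁸)³ = r⁴, (r⁸)⁴ = r², (r⁸)⁵ = e.
So |⟨r⁸⟩| = ord(r⁸) = 5. With |G| = 20, by Lagrange [G : ⟨r⁸⟩] = 20/5 = 4.

Answer: 4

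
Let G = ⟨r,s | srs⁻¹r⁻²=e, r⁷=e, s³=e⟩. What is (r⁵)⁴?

Compute successive powers of (r⁵), reducing at each step:
  (r⁵)²: (r⁵) · r⁵ = r³
  (r⁵)³: (r³) · r⁵ = r
  (r⁵)⁴: r · r⁵ = r⁶

Answer: r⁶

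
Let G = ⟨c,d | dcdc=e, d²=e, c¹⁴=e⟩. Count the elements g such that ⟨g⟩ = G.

⟨g⟩ = G would require ord(g) = |G| = 28, but the maximum element order in G is 14 < 28. So G is not cyclic and no single element generates it: the count is 0.

Answer: 0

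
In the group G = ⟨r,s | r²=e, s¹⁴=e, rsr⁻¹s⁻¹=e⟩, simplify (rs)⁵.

Compute successive powers of (rs), reducing at each step:
  (rs)²: (rs) · r = s;   s · s = s²
  (rs)³: (s²) · r = rs²;   (rs²) · s = rs³
  (rs)⁴: (rs³) · r = s³;   (s³) · s = s⁴
  (rs)⁵: (s⁴) · r = rs⁴;   (rs⁴) · s = rs⁵

Answer: rs⁵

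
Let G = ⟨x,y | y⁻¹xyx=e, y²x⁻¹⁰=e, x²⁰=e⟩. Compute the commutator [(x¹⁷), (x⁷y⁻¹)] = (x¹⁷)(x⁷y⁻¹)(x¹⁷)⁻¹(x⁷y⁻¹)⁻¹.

[(x¹⁷), (x⁷y⁻¹)] = (x¹⁷)·(x⁷y⁻¹)·(x¹⁷)⁻¹·(x⁷y⁻¹)⁻¹.
  (x¹⁷) · (x⁷y⁻¹) = x⁴y⁻¹
  (x⁴y⁻¹) · (x³) = xy⁻¹
  (xy⁻¹) · (x⁷y) = x¹⁴

Answer: x¹⁴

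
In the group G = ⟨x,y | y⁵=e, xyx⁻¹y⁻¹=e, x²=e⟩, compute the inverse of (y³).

The order of (y³) is 5 (smallest k with (y³)ᵏ = e), so (y³)⁻¹ = (y³)⁴ = y².
Check: (y³) · (y²) → (y³) · y² = e, giving e as required.

Answer: y²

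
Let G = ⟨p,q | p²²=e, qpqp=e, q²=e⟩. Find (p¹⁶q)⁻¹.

The order of (p¹⁶q) is 2 (smallest k with (p¹⁶q)ᵏ = e), so (p¹⁶q)⁻¹ = (p¹⁶q)¹ = p¹⁶q.
Check: (p¹⁶q) · (p¹⁶q) → (p¹⁶q) · p¹⁶ = q;   q · q = e, giving e as required.

Answer: p¹⁶q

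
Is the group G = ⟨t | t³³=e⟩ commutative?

G has a single generator, so G is cyclic and hence abelian.

Answer: Yes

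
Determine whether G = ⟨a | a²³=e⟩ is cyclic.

|G| = 23. The element a has order 23 (its powers give 23 distinct elements), so ⟨a⟩ = G and G is cyclic.

Answer: Yes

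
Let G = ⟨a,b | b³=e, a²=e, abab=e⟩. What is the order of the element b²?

Compute successive powers until reaching e:
  (b²)¹ = b², (b²)² = b, (b²)³ = e.
The smallest positive k with (b²)ᵏ = e is 3.

Answer: 3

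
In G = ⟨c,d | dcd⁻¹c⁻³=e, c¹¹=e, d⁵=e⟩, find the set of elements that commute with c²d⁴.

⟨c²d⁴⟩ ⊆ C_G(c²d⁴) since powers of c²d⁴ commute with c²d⁴; so |C_G(c²d⁴)| ≥ |⟨c²d⁴⟩| = 5.
By orbit–stabilizer, |C_G(c²d⁴)| = |G| / |conj. class of c²d⁴| = 55 / 11 = 5.
The 5 elements commuting with c²d⁴ are {e, c²d⁴, c⁵d, c⁹d², c¹⁰d³}.

Answer: {e, c²d⁴, c⁵d, c⁹d², c¹⁰d³}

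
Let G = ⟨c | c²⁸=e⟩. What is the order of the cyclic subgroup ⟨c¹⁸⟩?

|⟨c¹⁸⟩| equals the order of c¹⁸. Compute successive powers until reaching e:
  (c¹⁸)¹ = c¹⁸, (c¹⁸)² = c⁸, (c¹⁸)³ = c²⁶, (c¹⁸)⁴ = c¹⁶, (c¹⁸)⁵ = c⁶, (c¹⁸)⁶ = c²⁴, (c¹⁸)⁷ = c¹⁴, (c¹⁸)⁸ = c⁴, (c¹⁸)⁹ = c²², (c¹⁸)¹⁰ = c¹², (c¹⁸)¹¹ = c², (c¹⁸)¹² = c²⁰, (c¹⁸)¹³ = c¹⁰, (c¹⁸)¹⁴ = e.
The smallest positive k with (c¹⁸)ᵏ = e is 14, so |⟨c¹⁸⟩| = 14.

Answer: 14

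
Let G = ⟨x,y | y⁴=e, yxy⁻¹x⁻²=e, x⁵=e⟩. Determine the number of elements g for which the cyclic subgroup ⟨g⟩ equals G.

⟨g⟩ = G would require ord(g) = |G| = 20, but the maximum element order in G is 5 < 20. So G is not cyclic and no single element generates it: the count is 0.

Answer: 0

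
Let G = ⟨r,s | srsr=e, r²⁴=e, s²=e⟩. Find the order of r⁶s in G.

Compute successive powers until reaching e:
  (r⁶s)¹ = r⁶s, (r⁶s)² = e.
The smallest positive k with (r⁶s)ᵏ = e is 2.

Answer: 2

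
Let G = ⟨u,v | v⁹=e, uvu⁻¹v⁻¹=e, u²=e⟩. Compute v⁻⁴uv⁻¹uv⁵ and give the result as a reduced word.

Multiply left to right, reducing at each step:
  (v⁵) · u = uv⁵
  (uv⁵) · v⁻¹ = uv⁴
  (uv⁴) · u = v⁴
  (v⁴) · v⁵ = e

Answer: e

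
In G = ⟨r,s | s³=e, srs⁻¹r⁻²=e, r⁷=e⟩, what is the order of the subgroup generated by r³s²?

|⟨r³s²⟩| equals the order of r³s². Compute successive powers until reaching e:
  (r³s²)¹ = r³s², (r³s²)² = rs, (r³s²)³ = e.
The smallest positive k with (r³s²)ᵏ = e is 3, so |⟨r³s²⟩| = 3.

Answer: 3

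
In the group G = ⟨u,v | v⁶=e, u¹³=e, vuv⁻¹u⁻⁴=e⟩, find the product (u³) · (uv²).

Compute (u³) · (uv²) by multiplying left to right and reducing via the relations at each step:
  (u³) · u = u⁴
  (u⁴) · v² = u⁴v²

Answer: u⁴v²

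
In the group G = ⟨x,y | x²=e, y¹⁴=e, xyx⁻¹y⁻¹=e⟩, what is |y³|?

Compute successive powers until reaching e:
  (y³)¹ = y³, (y³)² = y⁶, (y³)³ = y⁹, (y³)⁴ = y¹², (y³)⁵ = y, (y³)⁶ = y⁴, (y³)⁷ = y⁷, (y³)⁸ = y¹⁰, (y³)⁹ = y¹³, (y³)¹⁰ = y², (y³)¹¹ = y⁵, (y³)¹² = y⁸, (y³)¹³ = y¹¹, (y³)¹⁴ = e.
The smallest positive k with (y³)ᵏ = e is 14.

Answer: 14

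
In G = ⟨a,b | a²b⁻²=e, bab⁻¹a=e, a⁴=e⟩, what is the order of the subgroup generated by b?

|⟨b⟩| equals the order of b. Compute successive powers until reaching e:
  b¹ = b, b² = a², b³ = b⁻¹, b⁴ = e.
The smallest positive k with bᵏ = e is 4, so |⟨b⟩| = 4.

Answer: 4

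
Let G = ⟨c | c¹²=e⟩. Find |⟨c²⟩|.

|⟨c²⟩| equals the order of c². Compute successive powers until reaching e:
  (c²)¹ = c², (c²)² = c⁴, (c²)³ = c⁶, (c²)⁴ = c⁸, (c²)⁵ = c¹⁰, (c²)⁶ = e.
The smallest positive k with (c²)ᵏ = e is 6, so |⟨c²⟩| = 6.

Answer: 6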